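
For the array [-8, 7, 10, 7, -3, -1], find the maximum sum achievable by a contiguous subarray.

Using Kadane's algorithm on [-8, 7, 10, 7, -3, -1]:

Scanning through the array:
Position 1 (value 7): max_ending_here = 7, max_so_far = 7
Position 2 (value 10): max_ending_here = 17, max_so_far = 17
Position 3 (value 7): max_ending_here = 24, max_so_far = 24
Position 4 (value -3): max_ending_here = 21, max_so_far = 24
Position 5 (value -1): max_ending_here = 20, max_so_far = 24

Maximum subarray: [7, 10, 7]
Maximum sum: 24

The maximum subarray is [7, 10, 7] with sum 24. This subarray runs from index 1 to index 3.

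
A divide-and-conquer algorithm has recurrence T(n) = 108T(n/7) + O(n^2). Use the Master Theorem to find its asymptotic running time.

Master Theorem for T(n) = 108T(n/7) + O(n^2):

a = 108, b = 7, c = 2
log_b(a) = log_7(108) = 2.4061

Case 1: c = 2 < log_7(108) = 2.4061
T(n) = O(n^(log_7 108))

For T(n) = 108T(n/7) + O(n^2): log_7(108) = 2.4061. This is Case 1 of the Master Theorem (c < log_b(a), work dominated by leaves), giving O(n^(log_7 108)).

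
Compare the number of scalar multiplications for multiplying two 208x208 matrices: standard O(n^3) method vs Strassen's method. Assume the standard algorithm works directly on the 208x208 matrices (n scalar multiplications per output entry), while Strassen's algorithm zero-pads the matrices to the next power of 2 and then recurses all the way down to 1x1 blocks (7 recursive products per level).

Matrix multiplication for 208x208 matrices:

Strassen's algorithm requires power-of-2 dimensions. Pad 208x208 to 256x256 (next power of 2).

Standard algorithm: 208^3 = 8998912 multiplications
Strassen's algorithm: 7^(log2(256)) = 7^8 = 5764801 multiplications
Savings: 8998912 - 5764801 = 3234111 multiplications

Standard: 8998912 multiplications (208^3). Strassen: 5764801 multiplications (7^8, after padding to 256x256). Strassen reduces 8 recursive multiplications to 7 at each level.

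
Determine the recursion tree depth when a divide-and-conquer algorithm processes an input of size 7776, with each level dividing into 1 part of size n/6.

For divide and conquer with division factor 6:

Problem sizes at each level:
Level 0: 7776
Level 1: 1296
Level 2: 216
Level 3: 36
Level 4: 6
Level 5: 1

The root is level 0 and the size-1 base case is level 5 (the tree spans levels 0 through 5, i.e. 6 levels counting the root), so the depth is the number of divisions: log_6(7776) = 5

The recursion tree depth is log_6(7776) = 5. At each level, the problem size is divided by 6, so it takes 5 divisions to reduce to a base case of size 1. The algorithm makes 1 recursive call at each level.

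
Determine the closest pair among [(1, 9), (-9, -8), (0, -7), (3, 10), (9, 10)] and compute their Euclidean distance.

Computing all pairwise distances among 5 points:

d((1, 9), (-9, -8)) = 19.7231
d((1, 9), (0, -7)) = 16.0312
d((1, 9), (3, 10)) = 2.2361 <-- minimum
d((1, 9), (9, 10)) = 8.0623
d((-9, -8), (0, -7)) = 9.0554
d((-9, -8), (3, 10)) = 21.6333
d((-9, -8), (9, 10)) = 25.4558
d((0, -7), (3, 10)) = 17.2627
d((0, -7), (9, 10)) = 19.2354
d((3, 10), (9, 10)) = 6.0

Closest pair: (1, 9) and (3, 10) with distance 2.2361

The closest pair is (1, 9) and (3, 10) with Euclidean distance 2.2361. For 5 points, brute-force pairwise comparison is shown above. For large n, the divide-and-conquer algorithm (sort by x, recurse on halves, check the dividing strip) achieves O(n log n).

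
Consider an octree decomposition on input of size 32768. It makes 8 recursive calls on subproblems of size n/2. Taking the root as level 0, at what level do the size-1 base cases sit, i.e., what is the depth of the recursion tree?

For divide and conquer with division factor 2:

Problem sizes at each level:
Level 0: 32768
Level 1: 16384
Level 2: 8192
Level 3: 4096
Level 4: 2048
Level 5: 1024
Level 6: 512
Level 7: 256
Level 8: 128
Level 9: 64
Level 10: 32
Level 11: 16
Level 12: 8
Level 13: 4
Level 14: 2
Level 15: 1

The root is level 0 and the size-1 base case is level 15 (the tree spans levels 0 through 15, i.e. 16 levels counting the root), so the depth is the number of divisions: log_2(32768) = 15

The recursion tree depth is log_2(32768) = 15. At each level, the problem size is divided by 2, so it takes 15 divisions to reduce to a base case of size 1. The algorithm makes 8 recursive calls at each level.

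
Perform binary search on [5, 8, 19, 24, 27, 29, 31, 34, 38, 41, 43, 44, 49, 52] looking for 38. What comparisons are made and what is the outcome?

Binary search for 38 in [5, 8, 19, 24, 27, 29, 31, 34, 38, 41, 43, 44, 49, 52]:

lo=0, hi=13, mid=6, arr[mid]=31 -> 31 < 38, search right half
lo=7, hi=13, mid=10, arr[mid]=43 -> 43 > 38, search left half
lo=7, hi=9, mid=8, arr[mid]=38 -> Found target at index 8!

Binary search finds 38 at index 8 after 3 comparisons. The search repeatedly halves the search space by comparing with the middle element.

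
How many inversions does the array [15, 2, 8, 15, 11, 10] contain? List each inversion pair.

Finding inversions in [15, 2, 8, 15, 11, 10]:

(0, 1): arr[0]=15 > arr[1]=2
(0, 2): arr[0]=15 > arr[2]=8
(0, 4): arr[0]=15 > arr[4]=11
(0, 5): arr[0]=15 > arr[5]=10
(3, 4): arr[3]=15 > arr[4]=11
(3, 5): arr[3]=15 > arr[5]=10
(4, 5): arr[4]=11 > arr[5]=10

Total inversions: 7

The array has 7 inversion(s): (0,1), (0,2), (0,4), (0,5), (3,4), (3,5), (4,5). Each pair (i,j) satisfies i < j and arr[i] > arr[j].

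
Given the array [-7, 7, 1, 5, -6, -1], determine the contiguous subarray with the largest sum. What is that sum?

Using Kadane's algorithm on [-7, 7, 1, 5, -6, -1]:

Scanning through the array:
Position 1 (value 7): max_ending_here = 7, max_so_far = 7
Position 2 (value 1): max_ending_here = 8, max_so_far = 8
Position 3 (value 5): max_ending_here = 13, max_so_far = 13
Position 4 (value -6): max_ending_here = 7, max_so_far = 13
Position 5 (value -1): max_ending_here = 6, max_so_far = 13

Maximum subarray: [7, 1, 5]
Maximum sum: 13

The maximum subarray is [7, 1, 5] with sum 13. This subarray runs from index 1 to index 3.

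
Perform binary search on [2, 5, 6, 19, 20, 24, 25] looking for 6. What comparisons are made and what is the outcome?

Binary search for 6 in [2, 5, 6, 19, 20, 24, 25]:

lo=0, hi=6, mid=3, arr[mid]=19 -> 19 > 6, search left half
lo=0, hi=2, mid=1, arr[mid]=5 -> 5 < 6, search right half
lo=2, hi=2, mid=2, arr[mid]=6 -> Found target at index 2!

Binary search finds 6 at index 2 after 3 comparisons. The search repeatedly halves the search space by comparing with the middle element.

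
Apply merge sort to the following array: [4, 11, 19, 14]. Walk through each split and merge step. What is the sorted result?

Merge sort trace:

Split: [4, 11, 19, 14] -> [4, 11] and [19, 14]
  Split: [4, 11] -> [4] and [11]
  Merge: [4] + [11] -> [4, 11]
  Split: [19, 14] -> [19] and [14]
  Merge: [19] + [14] -> [14, 19]
Merge: [4, 11] + [14, 19] -> [4, 11, 14, 19]

Final sorted array: [4, 11, 14, 19]

The merge sort proceeds by recursively splitting the array and merging sorted halves.
After all merges, the sorted array is [4, 11, 14, 19].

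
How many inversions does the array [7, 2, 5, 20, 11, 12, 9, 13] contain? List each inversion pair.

Finding inversions in [7, 2, 5, 20, 11, 12, 9, 13]:

(0, 1): arr[0]=7 > arr[1]=2
(0, 2): arr[0]=7 > arr[2]=5
(3, 4): arr[3]=20 > arr[4]=11
(3, 5): arr[3]=20 > arr[5]=12
(3, 6): arr[3]=20 > arr[6]=9
(3, 7): arr[3]=20 > arr[7]=13
(4, 6): arr[4]=11 > arr[6]=9
(5, 6): arr[5]=12 > arr[6]=9

Total inversions: 8

The array has 8 inversion(s): (0,1), (0,2), (3,4), (3,5), (3,6), (3,7), (4,6), (5,6). Each pair (i,j) satisfies i < j and arr[i] > arr[j].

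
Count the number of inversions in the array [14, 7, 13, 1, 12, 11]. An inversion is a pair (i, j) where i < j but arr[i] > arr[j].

Finding inversions in [14, 7, 13, 1, 12, 11]:

(0, 1): arr[0]=14 > arr[1]=7
(0, 2): arr[0]=14 > arr[2]=13
(0, 3): arr[0]=14 > arr[3]=1
(0, 4): arr[0]=14 > arr[4]=12
(0, 5): arr[0]=14 > arr[5]=11
(1, 3): arr[1]=7 > arr[3]=1
(2, 3): arr[2]=13 > arr[3]=1
(2, 4): arr[2]=13 > arr[4]=12
(2, 5): arr[2]=13 > arr[5]=11
(4, 5): arr[4]=12 > arr[5]=11

Total inversions: 10

The array has 10 inversion(s): (0,1), (0,2), (0,3), (0,4), (0,5), (1,3), (2,3), (2,4), (2,5), (4,5). Each pair (i,j) satisfies i < j and arr[i] > arr[j].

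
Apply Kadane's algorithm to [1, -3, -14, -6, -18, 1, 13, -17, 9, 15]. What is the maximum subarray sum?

Using Kadane's algorithm on [1, -3, -14, -6, -18, 1, 13, -17, 9, 15]:

Scanning through the array:
Position 1 (value -3): max_ending_here = -2, max_so_far = 1
Position 2 (value -14): max_ending_here = -14, max_so_far = 1
Position 3 (value -6): max_ending_here = -6, max_so_far = 1
Position 4 (value -18): max_ending_here = -18, max_so_far = 1
Position 5 (value 1): max_ending_here = 1, max_so_far = 1
Position 6 (value 13): max_ending_here = 14, max_so_far = 14
Position 7 (value -17): max_ending_here = -3, max_so_far = 14
Position 8 (value 9): max_ending_here = 9, max_so_far = 14
Position 9 (value 15): max_ending_here = 24, max_so_far = 24

Maximum subarray: [9, 15]
Maximum sum: 24

The maximum subarray is [9, 15] with sum 24. This subarray runs from index 8 to index 9.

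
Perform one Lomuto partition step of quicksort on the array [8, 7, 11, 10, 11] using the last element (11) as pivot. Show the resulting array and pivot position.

Lomuto partition with pivot = 11:

Initial array: [8, 7, 11, 10, 11]

arr[0]=8 <= 11: swap with position 0, array becomes [8, 7, 11, 10, 11]
arr[1]=7 <= 11: swap with position 1, array becomes [8, 7, 11, 10, 11]
arr[2]=11 <= 11: swap with position 2, array becomes [8, 7, 11, 10, 11]
arr[3]=10 <= 11: swap with position 3, array becomes [8, 7, 11, 10, 11]

Place pivot at position 4: [8, 7, 11, 10, 11]
Pivot position: 4

After partitioning with pivot 11, the array becomes [8, 7, 11, 10, 11]. The pivot is placed at index 4. All elements to the left of the pivot are <= 11, and all elements to the right are > 11.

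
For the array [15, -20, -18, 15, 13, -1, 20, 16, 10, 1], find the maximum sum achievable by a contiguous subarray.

Using Kadane's algorithm on [15, -20, -18, 15, 13, -1, 20, 16, 10, 1]:

Scanning through the array:
Position 1 (value -20): max_ending_here = -5, max_so_far = 15
Position 2 (value -18): max_ending_here = -18, max_so_far = 15
Position 3 (value 15): max_ending_here = 15, max_so_far = 15
Position 4 (value 13): max_ending_here = 28, max_so_far = 28
Position 5 (value -1): max_ending_here = 27, max_so_far = 28
Position 6 (value 20): max_ending_here = 47, max_so_far = 47
Position 7 (value 16): max_ending_here = 63, max_so_far = 63
Position 8 (value 10): max_ending_here = 73, max_so_far = 73
Position 9 (value 1): max_ending_here = 74, max_so_far = 74

Maximum subarray: [15, 13, -1, 20, 16, 10, 1]
Maximum sum: 74

The maximum subarray is [15, 13, -1, 20, 16, 10, 1] with sum 74. This subarray runs from index 3 to index 9.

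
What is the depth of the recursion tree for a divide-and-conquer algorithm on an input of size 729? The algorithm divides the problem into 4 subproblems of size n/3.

For divide and conquer with division factor 3:

Problem sizes at each level:
Level 0: 729
Level 1: 243
Level 2: 81
Level 3: 27
Level 4: 9
Level 5: 3
Level 6: 1

The root is level 0 and the size-1 base case is level 6 (the tree spans levels 0 through 6, i.e. 7 levels counting the root), so the depth is the number of divisions: log_3(729) = 6

The recursion tree depth is log_3(729) = 6. At each level, the problem size is divided by 3, so it takes 6 divisions to reduce to a base case of size 1. The algorithm makes 4 recursive calls at each level.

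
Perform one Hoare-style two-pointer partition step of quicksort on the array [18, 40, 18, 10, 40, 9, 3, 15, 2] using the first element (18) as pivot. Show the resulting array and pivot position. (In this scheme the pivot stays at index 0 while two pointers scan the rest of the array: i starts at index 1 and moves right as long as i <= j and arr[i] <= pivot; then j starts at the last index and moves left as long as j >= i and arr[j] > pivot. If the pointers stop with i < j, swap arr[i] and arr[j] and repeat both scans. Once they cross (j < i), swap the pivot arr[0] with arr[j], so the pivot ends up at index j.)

Hoare-style two-pointer partition with pivot = 18:

Initial array: [18, 40, 18, 10, 40, 9, 3, 15, 2]

Pointers start at i = 1, j = 8.
i stops at index 1 (arr[1]=40 > 18), j stops at index 8 (arr[8]=2 <= 18): swap arr[1] and arr[8], array becomes [18, 2, 18, 10, 40, 9, 3, 15, 40]
i stops at index 4 (arr[4]=40 > 18), j stops at index 7 (arr[7]=15 <= 18): swap arr[4] and arr[7], array becomes [18, 2, 18, 10, 15, 9, 3, 40, 40]
i ends at 7, j ends at 6: the pointers have crossed (j < i), so scanning stops.

Swap pivot arr[0] with arr[6] to place pivot at position 6: [3, 2, 18, 10, 15, 9, 18, 40, 40]
Pivot position: 6

After partitioning with pivot 18, the array becomes [3, 2, 18, 10, 15, 9, 18, 40, 40]. The pivot is placed at index 6. All elements to the left of the pivot are <= 18, and all elements to the right are > 18.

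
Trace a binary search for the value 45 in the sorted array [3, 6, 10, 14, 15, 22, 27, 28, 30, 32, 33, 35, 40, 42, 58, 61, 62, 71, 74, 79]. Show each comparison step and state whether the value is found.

Binary search for 45 in [3, 6, 10, 14, 15, 22, 27, 28, 30, 32, 33, 35, 40, 42, 58, 61, 62, 71, 74, 79]:

lo=0, hi=19, mid=9, arr[mid]=32 -> 32 < 45, search right half
lo=10, hi=19, mid=14, arr[mid]=58 -> 58 > 45, search left half
lo=10, hi=13, mid=11, arr[mid]=35 -> 35 < 45, search right half
lo=12, hi=13, mid=12, arr[mid]=40 -> 40 < 45, search right half
lo=13, hi=13, mid=13, arr[mid]=42 -> 42 < 45, search right half
lo=14 > hi=13, target 45 not found

Binary search determines that 45 is not in the array after 5 comparisons. The search space was exhausted without finding the target.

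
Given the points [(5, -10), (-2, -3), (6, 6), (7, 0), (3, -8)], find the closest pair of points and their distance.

Computing all pairwise distances among 5 points:

d((5, -10), (-2, -3)) = 9.8995
d((5, -10), (6, 6)) = 16.0312
d((5, -10), (7, 0)) = 10.198
d((5, -10), (3, -8)) = 2.8284 <-- minimum
d((-2, -3), (6, 6)) = 12.0416
d((-2, -3), (7, 0)) = 9.4868
d((-2, -3), (3, -8)) = 7.0711
d((6, 6), (7, 0)) = 6.0828
d((6, 6), (3, -8)) = 14.3178
d((7, 0), (3, -8)) = 8.9443

Closest pair: (5, -10) and (3, -8) with distance 2.8284

The closest pair is (5, -10) and (3, -8) with Euclidean distance 2.8284. For 5 points, brute-force pairwise comparison is shown above. For large n, the divide-and-conquer algorithm (sort by x, recurse on halves, check the dividing strip) achieves O(n log n).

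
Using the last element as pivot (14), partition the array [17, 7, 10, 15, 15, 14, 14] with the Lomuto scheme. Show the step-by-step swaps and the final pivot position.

Lomuto partition with pivot = 14:

Initial array: [17, 7, 10, 15, 15, 14, 14]

arr[0]=17 > 14: no swap
arr[1]=7 <= 14: swap with position 0, array becomes [7, 17, 10, 15, 15, 14, 14]
arr[2]=10 <= 14: swap with position 1, array becomes [7, 10, 17, 15, 15, 14, 14]
arr[3]=15 > 14: no swap
arr[4]=15 > 14: no swap
arr[5]=14 <= 14: swap with position 2, array becomes [7, 10, 14, 15, 15, 17, 14]

Place pivot at position 3: [7, 10, 14, 14, 15, 17, 15]
Pivot position: 3

After partitioning with pivot 14, the array becomes [7, 10, 14, 14, 15, 17, 15]. The pivot is placed at index 3. All elements to the left of the pivot are <= 14, and all elements to the right are > 14.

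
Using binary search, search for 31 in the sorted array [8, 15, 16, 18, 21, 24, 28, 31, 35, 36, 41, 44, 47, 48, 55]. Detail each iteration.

Binary search for 31 in [8, 15, 16, 18, 21, 24, 28, 31, 35, 36, 41, 44, 47, 48, 55]:

lo=0, hi=14, mid=7, arr[mid]=31 -> Found target at index 7!

Binary search finds 31 at index 7 after 1 comparisons. The search repeatedly halves the search space by comparing with the middle element.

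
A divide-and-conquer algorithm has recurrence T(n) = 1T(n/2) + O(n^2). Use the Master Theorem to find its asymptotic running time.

Master Theorem for T(n) = 1T(n/2) + O(n^2):

a = 1, b = 2, c = 2
log_b(a) = log_2(1) = 0.0000

Case 3: c = 2 > log_2(1) = 0.0000
T(n) = O(n^2) = O(n^2)

For T(n) = 1T(n/2) + O(n^2): log_2(1) = 0.0000. This is Case 3 of the Master Theorem (c > log_b(a), work dominated by root), giving O(n^2).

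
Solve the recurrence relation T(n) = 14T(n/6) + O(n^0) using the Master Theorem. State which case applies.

Master Theorem for T(n) = 14T(n/6) + O(n^0):

a = 14, b = 6, c = 0
log_b(a) = log_6(14) = 1.4729

Case 1: c = 0 < log_6(14) = 1.4729
T(n) = O(n^(log_6 14))

For T(n) = 14T(n/6) + O(n^0): log_6(14) = 1.4729. This is Case 1 of the Master Theorem (c < log_b(a), work dominated by leaves), giving O(n^(log_6 14)).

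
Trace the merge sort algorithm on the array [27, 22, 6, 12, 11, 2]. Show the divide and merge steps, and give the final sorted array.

Merge sort trace:

Split: [27, 22, 6, 12, 11, 2] -> [27, 22, 6] and [12, 11, 2]
  Split: [27, 22, 6] -> [27] and [22, 6]
    Split: [22, 6] -> [22] and [6]
    Merge: [22] + [6] -> [6, 22]
  Merge: [27] + [6, 22] -> [6, 22, 27]
  Split: [12, 11, 2] -> [12] and [11, 2]
    Split: [11, 2] -> [11] and [2]
    Merge: [11] + [2] -> [2, 11]
  Merge: [12] + [2, 11] -> [2, 11, 12]
Merge: [6, 22, 27] + [2, 11, 12] -> [2, 6, 11, 12, 22, 27]

Final sorted array: [2, 6, 11, 12, 22, 27]

The merge sort proceeds by recursively splitting the array and merging sorted halves.
After all merges, the sorted array is [2, 6, 11, 12, 22, 27].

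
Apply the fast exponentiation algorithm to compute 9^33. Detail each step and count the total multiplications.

Computing 9^33 by squaring (build up from 9^1; each line after the first costs one multiplication):

9^1 = 9
9^2 = (9^1)^2 = 9^2 = 81
9^4 = (9^2)^2 = 81^2 = 6561
9^8 = (9^4)^2 = 6561^2 = 43046721
9^16 = (9^8)^2 = 43046721^2 = 1853020188851841
9^32 = (9^16)^2 = 1853020188851841^2 = 3433683820292512484657849089281
9^33 = 9 * 9^32 = 9 * 3433683820292512484657849089281 = 30903154382632612361920641803529

Result: 30903154382632612361920641803529
Multiplications needed: 6 (6 lines after 9^1)

9^33 = 30903154382632612361920641803529. Using exponentiation by squaring, this requires 6 multiplications. The key idea: if the exponent is even, square the half-power; if odd, multiply by the base once.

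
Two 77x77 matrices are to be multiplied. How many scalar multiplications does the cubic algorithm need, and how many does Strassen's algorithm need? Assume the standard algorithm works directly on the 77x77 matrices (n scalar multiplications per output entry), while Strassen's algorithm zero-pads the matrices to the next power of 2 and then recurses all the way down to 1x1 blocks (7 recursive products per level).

Matrix multiplication for 77x77 matrices:

Strassen's algorithm requires power-of-2 dimensions. Pad 77x77 to 128x128 (next power of 2).

Standard algorithm: 77^3 = 456533 multiplications
Strassen's algorithm: 7^(log2(128)) = 7^7 = 823543 multiplications
Difference: 456533 - 823543 = -367010 (Strassen uses MORE here due to padding overhead — for small or just-over-power-of-2 n, padding can outweigh the per-level savings)

Standard: 456533 multiplications (77^3). Strassen: 823543 multiplications (7^7, after padding to 128x128). Strassen reduces 8 recursive multiplications to 7 at each level.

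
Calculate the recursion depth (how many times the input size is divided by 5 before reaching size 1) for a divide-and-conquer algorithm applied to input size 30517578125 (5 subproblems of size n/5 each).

For divide and conquer with division factor 5:

Problem sizes at each level:
Level 0: 30517578125
Level 1: 6103515625
Level 2: 1220703125
Level 3: 244140625
Level 4: 48828125
Level 5: 9765625
Level 6: 1953125
Level 7: 390625
Level 8: 78125
Level 9: 15625
Level 10: 3125
Level 11: 625
Level 12: 125
Level 13: 25
Level 14: 5
Level 15: 1

The root is level 0 and the size-1 base case is level 15 (the tree spans levels 0 through 15, i.e. 16 levels counting the root), so the depth is the number of divisions: log_5(30517578125) = 15

The recursion tree depth is log_5(30517578125) = 15. At each level, the problem size is divided by 5, so it takes 15 divisions to reduce to a base case of size 1. The algorithm makes 5 recursive calls at each level.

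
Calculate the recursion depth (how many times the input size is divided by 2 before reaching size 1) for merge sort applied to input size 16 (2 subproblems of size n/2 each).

For divide and conquer with division factor 2:

Problem sizes at each level:
Level 0: 16
Level 1: 8
Level 2: 4
Level 3: 2
Level 4: 1

The root is level 0 and the size-1 base case is level 4 (the tree spans levels 0 through 4, i.e. 5 levels counting the root), so the depth is the number of divisions: log_2(16) = 4

The recursion tree depth is log_2(16) = 4. At each level, the problem size is divided by 2, so it takes 4 divisions to reduce to a base case of size 1. The algorithm makes 2 recursive calls at each level.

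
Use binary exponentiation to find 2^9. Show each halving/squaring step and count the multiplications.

Computing 2^9 by squaring (build up from 2^1; each line after the first costs one multiplication):

2^1 = 2
2^2 = (2^1)^2 = 2^2 = 4
2^4 = (2^2)^2 = 4^2 = 16
2^8 = (2^4)^2 = 16^2 = 256
2^9 = 2 * 2^8 = 2 * 256 = 512

Result: 512
Multiplications needed: 4 (4 lines after 2^1)

2^9 = 512. Using exponentiation by squaring, this requires 4 multiplications. The key idea: if the exponent is even, square the half-power; if odd, multiply by the base once.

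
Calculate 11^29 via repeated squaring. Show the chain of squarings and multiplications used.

Computing 11^29 by squaring (build up from 11^1; each line after the first costs one multiplication):

11^1 = 11
11^2 = (11^1)^2 = 11^2 = 121
11^3 = 11 * 11^2 = 11 * 121 = 1331
11^6 = (11^3)^2 = 1331^2 = 1771561
11^7 = 11 * 11^6 = 11 * 1771561 = 19487171
11^14 = (11^7)^2 = 19487171^2 = 379749833583241
11^28 = (11^14)^2 = 379749833583241^2 = 144209936106499234037676064081
11^29 = 11 * 11^28 = 11 * 144209936106499234037676064081 = 1586309297171491574414436704891

Result: 1586309297171491574414436704891
Multiplications needed: 7 (7 lines after 11^1)

11^29 = 1586309297171491574414436704891. Using exponentiation by squaring, this requires 7 multiplications. The key idea: if the exponent is even, square the half-power; if odd, multiply by the base once.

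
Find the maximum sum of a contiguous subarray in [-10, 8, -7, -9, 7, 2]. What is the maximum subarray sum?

Using Kadane's algorithm on [-10, 8, -7, -9, 7, 2]:

Scanning through the array:
Position 1 (value 8): max_ending_here = 8, max_so_far = 8
Position 2 (value -7): max_ending_here = 1, max_so_far = 8
Position 3 (value -9): max_ending_here = -8, max_so_far = 8
Position 4 (value 7): max_ending_here = 7, max_so_far = 8
Position 5 (value 2): max_ending_here = 9, max_so_far = 9

Maximum subarray: [7, 2]
Maximum sum: 9

The maximum subarray is [7, 2] with sum 9. This subarray runs from index 4 to index 5.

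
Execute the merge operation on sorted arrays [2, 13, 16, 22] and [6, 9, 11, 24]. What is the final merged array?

Merging process:

Compare 2 vs 6: take 2 from left. Merged: [2]
Compare 13 vs 6: take 6 from right. Merged: [2, 6]
Compare 13 vs 9: take 9 from right. Merged: [2, 6, 9]
Compare 13 vs 11: take 11 from right. Merged: [2, 6, 9, 11]
Compare 13 vs 24: take 13 from left. Merged: [2, 6, 9, 11, 13]
Compare 16 vs 24: take 16 from left. Merged: [2, 6, 9, 11, 13, 16]
Compare 22 vs 24: take 22 from left. Merged: [2, 6, 9, 11, 13, 16, 22]
Append remaining from right: [24]. Merged: [2, 6, 9, 11, 13, 16, 22, 24]

Final merged array: [2, 6, 9, 11, 13, 16, 22, 24]
Total comparisons: 7

The merged array is [2, 6, 9, 11, 13, 16, 22, 24], requiring 7 comparisons. The merge step runs in O(n) time where n is the total number of elements.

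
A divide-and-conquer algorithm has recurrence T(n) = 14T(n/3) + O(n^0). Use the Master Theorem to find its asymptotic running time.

Master Theorem for T(n) = 14T(n/3) + O(n^0):

a = 14, b = 3, c = 0
log_b(a) = log_3(14) = 2.4022

Case 1: c = 0 < log_3(14) = 2.4022
T(n) = O(n^(log_3 14))

For T(n) = 14T(n/3) + O(n^0): log_3(14) = 2.4022. This is Case 1 of the Master Theorem (c < log_b(a), work dominated by leaves), giving O(n^(log_3 14)).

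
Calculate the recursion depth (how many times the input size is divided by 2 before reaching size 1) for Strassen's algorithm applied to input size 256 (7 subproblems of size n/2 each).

For divide and conquer with division factor 2:

Problem sizes at each level:
Level 0: 256
Level 1: 128
Level 2: 64
Level 3: 32
Level 4: 16
Level 5: 8
Level 6: 4
Level 7: 2
Level 8: 1

The root is level 0 and the size-1 base case is level 8 (the tree spans levels 0 through 8, i.e. 9 levels counting the root), so the depth is the number of divisions: log_2(256) = 8

The recursion tree depth is log_2(256) = 8. At each level, the problem size is divided by 2, so it takes 8 divisions to reduce to a base case of size 1. The algorithm makes 7 recursive calls at each level.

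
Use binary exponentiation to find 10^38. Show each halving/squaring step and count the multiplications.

Computing 10^38 by squaring (build up from 10^1; each line after the first costs one multiplication):

10^1 = 10
10^2 = (10^1)^2 = 10^2 = 100
10^4 = (10^2)^2 = 100^2 = 10000
10^8 = (10^4)^2 = 10000^2 = 100000000
10^9 = 10 * 10^8 = 10 * 100000000 = 1000000000
10^18 = (10^9)^2 = 1000000000^2 = 1000000000000000000
10^19 = 10 * 10^18 = 10 * 1000000000000000000 = 10000000000000000000
10^38 = (10^19)^2 = 10000000000000000000^2 = 100000000000000000000000000000000000000

Result: 100000000000000000000000000000000000000
Multiplications needed: 7 (7 lines after 10^1)

10^38 = 100000000000000000000000000000000000000. Using exponentiation by squaring, this requires 7 multiplications. The key idea: if the exponent is even, square the half-power; if odd, multiply by the base once.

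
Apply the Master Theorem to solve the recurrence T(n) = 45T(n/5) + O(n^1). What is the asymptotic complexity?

Master Theorem for T(n) = 45T(n/5) + O(n^1):

a = 45, b = 5, c = 1
log_b(a) = log_5(45) = 2.3652

Case 1: c = 1 < log_5(45) = 2.3652
T(n) = O(n^(log_5 45))

For T(n) = 45T(n/5) + O(n^1): log_5(45) = 2.3652. This is Case 1 of the Master Theorem (c < log_b(a), work dominated by leaves), giving O(n^(log_5 45)).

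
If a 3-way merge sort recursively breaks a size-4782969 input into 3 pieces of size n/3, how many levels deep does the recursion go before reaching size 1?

For divide and conquer with division factor 3:

Problem sizes at each level:
Level 0: 4782969
Level 1: 1594323
Level 2: 531441
Level 3: 177147
Level 4: 59049
Level 5: 19683
Level 6: 6561
Level 7: 2187
Level 8: 729
Level 9: 243
Level 10: 81
Level 11: 27
Level 12: 9
Level 13: 3
Level 14: 1

The root is level 0 and the size-1 base case is level 14 (the tree spans levels 0 through 14, i.e. 15 levels counting the root), so the depth is the number of divisions: log_3(4782969) = 14

The recursion tree depth is log_3(4782969) = 14. At each level, the problem size is divided by 3, so it takes 14 divisions to reduce to a base case of size 1. The algorithm makes 3 recursive calls at each level.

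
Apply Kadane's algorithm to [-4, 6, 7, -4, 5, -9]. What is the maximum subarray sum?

Using Kadane's algorithm on [-4, 6, 7, -4, 5, -9]:

Scanning through the array:
Position 1 (value 6): max_ending_here = 6, max_so_far = 6
Position 2 (value 7): max_ending_here = 13, max_so_far = 13
Position 3 (value -4): max_ending_here = 9, max_so_far = 13
Position 4 (value 5): max_ending_here = 14, max_so_far = 14
Position 5 (value -9): max_ending_here = 5, max_so_far = 14

Maximum subarray: [6, 7, -4, 5]
Maximum sum: 14

The maximum subarray is [6, 7, -4, 5] with sum 14. This subarray runs from index 1 to index 4.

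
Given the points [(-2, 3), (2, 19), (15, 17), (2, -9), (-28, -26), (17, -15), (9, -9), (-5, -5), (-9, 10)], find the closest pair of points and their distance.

Computing all pairwise distances among 9 points:

d((-2, 3), (2, 19)) = 16.4924
d((-2, 3), (15, 17)) = 22.0227
d((-2, 3), (2, -9)) = 12.6491
d((-2, 3), (-28, -26)) = 38.9487
d((-2, 3), (17, -15)) = 26.1725
d((-2, 3), (9, -9)) = 16.2788
d((-2, 3), (-5, -5)) = 8.544
d((-2, 3), (-9, 10)) = 9.8995
d((2, 19), (15, 17)) = 13.1529
d((2, 19), (2, -9)) = 28.0
d((2, 19), (-28, -26)) = 54.0833
d((2, 19), (17, -15)) = 37.1618
d((2, 19), (9, -9)) = 28.8617
d((2, 19), (-5, -5)) = 25.0
d((2, 19), (-9, 10)) = 14.2127
d((15, 17), (2, -9)) = 29.0689
d((15, 17), (-28, -26)) = 60.8112
d((15, 17), (17, -15)) = 32.0624
d((15, 17), (9, -9)) = 26.6833
d((15, 17), (-5, -5)) = 29.7321
d((15, 17), (-9, 10)) = 25.0
d((2, -9), (-28, -26)) = 34.4819
d((2, -9), (17, -15)) = 16.1555
d((2, -9), (9, -9)) = 7.0 <-- minimum
d((2, -9), (-5, -5)) = 8.0623
d((2, -9), (-9, 10)) = 21.9545
d((-28, -26), (17, -15)) = 46.3249
d((-28, -26), (9, -9)) = 40.7185
d((-28, -26), (-5, -5)) = 31.1448
d((-28, -26), (-9, 10)) = 40.7063
d((17, -15), (9, -9)) = 10.0
d((17, -15), (-5, -5)) = 24.1661
d((17, -15), (-9, 10)) = 36.0694
d((9, -9), (-5, -5)) = 14.5602
d((9, -9), (-9, 10)) = 26.1725
d((-5, -5), (-9, 10)) = 15.5242

Closest pair: (2, -9) and (9, -9) with distance 7.0

The closest pair is (2, -9) and (9, -9) with Euclidean distance 7.0. For 9 points, brute-force pairwise comparison is shown above. For large n, the divide-and-conquer algorithm (sort by x, recurse on halves, check the dividing strip) achieves O(n log n).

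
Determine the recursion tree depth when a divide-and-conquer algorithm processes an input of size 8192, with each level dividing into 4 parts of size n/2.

For divide and conquer with division factor 2:

Problem sizes at each level:
Level 0: 8192
Level 1: 4096
Level 2: 2048
Level 3: 1024
Level 4: 512
Level 5: 256
Level 6: 128
Level 7: 64
Level 8: 32
Level 9: 16
Level 10: 8
Level 11: 4
Level 12: 2
Level 13: 1

The root is level 0 and the size-1 base case is level 13 (the tree spans levels 0 through 13, i.e. 14 levels counting the root), so the depth is the number of divisions: log_2(8192) = 13

The recursion tree depth is log_2(8192) = 13. At each level, the problem size is divided by 2, so it takes 13 divisions to reduce to a base case of size 1. The algorithm makes 4 recursive calls at each level.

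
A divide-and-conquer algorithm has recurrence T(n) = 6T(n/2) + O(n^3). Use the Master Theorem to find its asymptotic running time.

Master Theorem for T(n) = 6T(n/2) + O(n^3):

a = 6, b = 2, c = 3
log_b(a) = log_2(6) = 2.5850

Case 3: c = 3 > log_2(6) = 2.5850
T(n) = O(n^3) = O(n^3)

For T(n) = 6T(n/2) + O(n^3): log_2(6) = 2.5850. This is Case 3 of the Master Theorem (c > log_b(a), work dominated by root), giving O(n^3).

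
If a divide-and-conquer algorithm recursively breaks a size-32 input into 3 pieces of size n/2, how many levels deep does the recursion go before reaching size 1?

For divide and conquer with division factor 2:

Problem sizes at each level:
Level 0: 32
Level 1: 16
Level 2: 8
Level 3: 4
Level 4: 2
Level 5: 1

The root is level 0 and the size-1 base case is level 5 (the tree spans levels 0 through 5, i.e. 6 levels counting the root), so the depth is the number of divisions: log_2(32) = 5

The recursion tree depth is log_2(32) = 5. At each level, the problem size is divided by 2, so it takes 5 divisions to reduce to a base case of size 1. The algorithm makes 3 recursive calls at each level.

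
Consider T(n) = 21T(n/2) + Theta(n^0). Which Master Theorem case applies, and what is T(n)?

Master Theorem for T(n) = 21T(n/2) + O(n^0):

a = 21, b = 2, c = 0
log_b(a) = log_2(21) = 4.3923

Case 1: c = 0 < log_2(21) = 4.3923
T(n) = O(n^(log_2 21))

For T(n) = 21T(n/2) + O(n^0): log_2(21) = 4.3923. This is Case 1 of the Master Theorem (c < log_b(a), work dominated by leaves), giving O(n^(log_2 21)).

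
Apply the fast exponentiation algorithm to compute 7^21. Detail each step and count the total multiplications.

Computing 7^21 by squaring (build up from 7^1; each line after the first costs one multiplication):

7^1 = 7
7^2 = (7^1)^2 = 7^2 = 49
7^4 = (7^2)^2 = 49^2 = 2401
7^5 = 7 * 7^4 = 7 * 2401 = 16807
7^10 = (7^5)^2 = 16807^2 = 282475249
7^20 = (7^10)^2 = 282475249^2 = 79792266297612001
7^21 = 7 * 7^20 = 7 * 79792266297612001 = 558545864083284007

Result: 558545864083284007
Multiplications needed: 6 (6 lines after 7^1)

7^21 = 558545864083284007. Using exponentiation by squaring, this requires 6 multiplications. The key idea: if the exponent is even, square the half-power; if odd, multiply by the base once.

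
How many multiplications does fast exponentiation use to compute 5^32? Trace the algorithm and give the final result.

Computing 5^32 by squaring (build up from 5^1; each line after the first costs one multiplication):

5^1 = 5
5^2 = (5^1)^2 = 5^2 = 25
5^4 = (5^2)^2 = 25^2 = 625
5^8 = (5^4)^2 = 625^2 = 390625
5^16 = (5^8)^2 = 390625^2 = 152587890625
5^32 = (5^16)^2 = 152587890625^2 = 23283064365386962890625

Result: 23283064365386962890625
Multiplications needed: 5 (5 lines after 5^1)

5^32 = 23283064365386962890625. Using exponentiation by squaring, this requires 5 multiplications. The key idea: if the exponent is even, square the half-power; if odd, multiply by the base once.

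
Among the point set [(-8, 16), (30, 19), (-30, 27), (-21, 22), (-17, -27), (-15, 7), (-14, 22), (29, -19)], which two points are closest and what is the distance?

Computing all pairwise distances among 8 points:

d((-8, 16), (30, 19)) = 38.1182
d((-8, 16), (-30, 27)) = 24.5967
d((-8, 16), (-21, 22)) = 14.3178
d((-8, 16), (-17, -27)) = 43.9318
d((-8, 16), (-15, 7)) = 11.4018
d((-8, 16), (-14, 22)) = 8.4853
d((-8, 16), (29, -19)) = 50.9313
d((30, 19), (-30, 27)) = 60.531
d((30, 19), (-21, 22)) = 51.0882
d((30, 19), (-17, -27)) = 65.7647
d((30, 19), (-15, 7)) = 46.5725
d((30, 19), (-14, 22)) = 44.1022
d((30, 19), (29, -19)) = 38.0132
d((-30, 27), (-21, 22)) = 10.2956
d((-30, 27), (-17, -27)) = 55.5428
d((-30, 27), (-15, 7)) = 25.0
d((-30, 27), (-14, 22)) = 16.7631
d((-30, 27), (29, -19)) = 74.8131
d((-21, 22), (-17, -27)) = 49.163
d((-21, 22), (-15, 7)) = 16.1555
d((-21, 22), (-14, 22)) = 7.0 <-- minimum
d((-21, 22), (29, -19)) = 64.6607
d((-17, -27), (-15, 7)) = 34.0588
d((-17, -27), (-14, 22)) = 49.0918
d((-17, -27), (29, -19)) = 46.6905
d((-15, 7), (-14, 22)) = 15.0333
d((-15, 7), (29, -19)) = 51.1077
d((-14, 22), (29, -19)) = 59.4138

Closest pair: (-21, 22) and (-14, 22) with distance 7.0

The closest pair is (-21, 22) and (-14, 22) with Euclidean distance 7.0. For 8 points, brute-force pairwise comparison is shown above. For large n, the divide-and-conquer algorithm (sort by x, recurse on halves, check the dividing strip) achieves O(n log n).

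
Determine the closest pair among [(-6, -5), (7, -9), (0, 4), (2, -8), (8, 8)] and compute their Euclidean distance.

Computing all pairwise distances among 5 points:

d((-6, -5), (7, -9)) = 13.6015
d((-6, -5), (0, 4)) = 10.8167
d((-6, -5), (2, -8)) = 8.544
d((-6, -5), (8, 8)) = 19.105
d((7, -9), (0, 4)) = 14.7648
d((7, -9), (2, -8)) = 5.099 <-- minimum
d((7, -9), (8, 8)) = 17.0294
d((0, 4), (2, -8)) = 12.1655
d((0, 4), (8, 8)) = 8.9443
d((2, -8), (8, 8)) = 17.088

Closest pair: (7, -9) and (2, -8) with distance 5.099

The closest pair is (7, -9) and (2, -8) with Euclidean distance 5.099. For 5 points, brute-force pairwise comparison is shown above. For large n, the divide-and-conquer algorithm (sort by x, recurse on halves, check the dividing strip) achieves O(n log n).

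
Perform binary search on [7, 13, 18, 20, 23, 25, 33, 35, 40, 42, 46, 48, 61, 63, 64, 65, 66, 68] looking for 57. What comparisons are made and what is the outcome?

Binary search for 57 in [7, 13, 18, 20, 23, 25, 33, 35, 40, 42, 46, 48, 61, 63, 64, 65, 66, 68]:

lo=0, hi=17, mid=8, arr[mid]=40 -> 40 < 57, search right half
lo=9, hi=17, mid=13, arr[mid]=63 -> 63 > 57, search left half
lo=9, hi=12, mid=10, arr[mid]=46 -> 46 < 57, search right half
lo=11, hi=12, mid=11, arr[mid]=48 -> 48 < 57, search right half
lo=12, hi=12, mid=12, arr[mid]=61 -> 61 > 57, search left half
lo=12 > hi=11, target 57 not found

Binary search determines that 57 is not in the array after 5 comparisons. The search space was exhausted without finding the target.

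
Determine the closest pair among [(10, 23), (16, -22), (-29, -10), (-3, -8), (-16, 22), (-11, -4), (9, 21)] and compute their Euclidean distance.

Computing all pairwise distances among 7 points:

d((10, 23), (16, -22)) = 45.3982
d((10, 23), (-29, -10)) = 51.0882
d((10, 23), (-3, -8)) = 33.6155
d((10, 23), (-16, 22)) = 26.0192
d((10, 23), (-11, -4)) = 34.2053
d((10, 23), (9, 21)) = 2.2361 <-- minimum
d((16, -22), (-29, -10)) = 46.5725
d((16, -22), (-3, -8)) = 23.6008
d((16, -22), (-16, 22)) = 54.4059
d((16, -22), (-11, -4)) = 32.45
d((16, -22), (9, 21)) = 43.566
d((-29, -10), (-3, -8)) = 26.0768
d((-29, -10), (-16, 22)) = 34.5398
d((-29, -10), (-11, -4)) = 18.9737
d((-29, -10), (9, 21)) = 49.0408
d((-3, -8), (-16, 22)) = 32.6956
d((-3, -8), (-11, -4)) = 8.9443
d((-3, -8), (9, 21)) = 31.3847
d((-16, 22), (-11, -4)) = 26.4764
d((-16, 22), (9, 21)) = 25.02
d((-11, -4), (9, 21)) = 32.0156

Closest pair: (10, 23) and (9, 21) with distance 2.2361

The closest pair is (10, 23) and (9, 21) with Euclidean distance 2.2361. For 7 points, brute-force pairwise comparison is shown above. For large n, the divide-and-conquer algorithm (sort by x, recurse on halves, check the dividing strip) achieves O(n log n).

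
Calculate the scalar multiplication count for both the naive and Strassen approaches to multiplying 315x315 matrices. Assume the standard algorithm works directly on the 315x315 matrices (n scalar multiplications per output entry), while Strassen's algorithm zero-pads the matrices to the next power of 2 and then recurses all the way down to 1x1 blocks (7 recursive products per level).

Matrix multiplication for 315x315 matrices:

Strassen's algorithm requires power-of-2 dimensions. Pad 315x315 to 512x512 (next power of 2).

Standard algorithm: 315^3 = 31255875 multiplications
Strassen's algorithm: 7^(log2(512)) = 7^9 = 40353607 multiplications
Difference: 31255875 - 40353607 = -9097732 (Strassen uses MORE here due to padding overhead — for small or just-over-power-of-2 n, padding can outweigh the per-level savings)

Standard: 31255875 multiplications (315^3). Strassen: 40353607 multiplications (7^9, after padding to 512x512). Strassen reduces 8 recursive multiplications to 7 at each level.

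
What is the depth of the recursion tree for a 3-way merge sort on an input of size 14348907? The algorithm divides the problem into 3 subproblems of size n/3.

For divide and conquer with division factor 3:

Problem sizes at each level:
Level 0: 14348907
Level 1: 4782969
Level 2: 1594323
Level 3: 531441
Level 4: 177147
Level 5: 59049
Level 6: 19683
Level 7: 6561
Level 8: 2187
Level 9: 729
Level 10: 243
Level 11: 81
Level 12: 27
Level 13: 9
Level 14: 3
Level 15: 1

The root is level 0 and the size-1 base case is level 15 (the tree spans levels 0 through 15, i.e. 16 levels counting the root), so the depth is the number of divisions: log_3(14348907) = 15

The recursion tree depth is log_3(14348907) = 15. At each level, the problem size is divided by 3, so it takes 15 divisions to reduce to a base case of size 1. The algorithm makes 3 recursive calls at each level.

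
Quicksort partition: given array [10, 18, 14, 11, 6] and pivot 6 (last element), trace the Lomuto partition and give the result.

Lomuto partition with pivot = 6:

Initial array: [10, 18, 14, 11, 6]

arr[0]=10 > 6: no swap
arr[1]=18 > 6: no swap
arr[2]=14 > 6: no swap
arr[3]=11 > 6: no swap

Place pivot at position 0: [6, 18, 14, 11, 10]
Pivot position: 0

After partitioning with pivot 6, the array becomes [6, 18, 14, 11, 10]. The pivot is placed at index 0. All elements to the left of the pivot are <= 6, and all elements to the right are > 6.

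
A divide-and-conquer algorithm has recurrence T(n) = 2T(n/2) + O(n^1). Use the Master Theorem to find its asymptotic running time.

Master Theorem for T(n) = 2T(n/2) + O(n^1):

a = 2, b = 2, c = 1
log_b(a) = log_2(2) = 1.0000

Case 2: c = 1 = log_2(2) = 1.0000
T(n) = O(n^1 log n) = O(n log n)

For T(n) = 2T(n/2) + O(n^1): log_2(2) = 1.0000. This is Case 2 of the Master Theorem (c = log_b(a), equal work at all levels), giving O(n log n).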